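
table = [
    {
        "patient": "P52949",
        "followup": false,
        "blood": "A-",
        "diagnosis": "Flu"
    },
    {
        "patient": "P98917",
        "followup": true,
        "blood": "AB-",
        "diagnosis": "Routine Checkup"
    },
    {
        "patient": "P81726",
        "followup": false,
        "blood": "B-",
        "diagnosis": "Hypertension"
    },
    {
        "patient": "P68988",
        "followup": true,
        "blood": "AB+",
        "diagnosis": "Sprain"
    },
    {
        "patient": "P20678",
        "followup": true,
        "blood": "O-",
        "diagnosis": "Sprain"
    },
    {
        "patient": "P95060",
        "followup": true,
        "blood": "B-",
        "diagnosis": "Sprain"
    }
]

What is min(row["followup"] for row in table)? False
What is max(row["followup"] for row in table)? True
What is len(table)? 6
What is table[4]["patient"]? "P20678"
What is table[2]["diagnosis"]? "Hypertension"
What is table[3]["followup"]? True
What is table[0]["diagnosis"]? "Flu"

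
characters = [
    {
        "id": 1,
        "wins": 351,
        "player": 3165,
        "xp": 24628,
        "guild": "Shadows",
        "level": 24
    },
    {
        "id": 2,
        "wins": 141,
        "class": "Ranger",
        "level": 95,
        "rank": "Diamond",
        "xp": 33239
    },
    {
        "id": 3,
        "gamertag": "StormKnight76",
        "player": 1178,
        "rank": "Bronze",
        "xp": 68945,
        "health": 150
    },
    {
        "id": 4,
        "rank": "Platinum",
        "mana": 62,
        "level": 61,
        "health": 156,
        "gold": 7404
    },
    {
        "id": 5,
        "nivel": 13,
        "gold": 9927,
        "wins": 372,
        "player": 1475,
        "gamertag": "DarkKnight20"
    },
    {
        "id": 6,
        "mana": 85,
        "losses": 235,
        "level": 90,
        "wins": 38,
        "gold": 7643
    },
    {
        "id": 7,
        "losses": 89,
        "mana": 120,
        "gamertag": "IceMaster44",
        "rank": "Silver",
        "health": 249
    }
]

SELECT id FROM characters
[1, 2, 3, 4, 5, 6, 7]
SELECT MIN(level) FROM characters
24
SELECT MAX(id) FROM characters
7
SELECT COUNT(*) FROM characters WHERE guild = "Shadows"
1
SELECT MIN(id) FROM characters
1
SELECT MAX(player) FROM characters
3165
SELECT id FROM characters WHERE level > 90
[2]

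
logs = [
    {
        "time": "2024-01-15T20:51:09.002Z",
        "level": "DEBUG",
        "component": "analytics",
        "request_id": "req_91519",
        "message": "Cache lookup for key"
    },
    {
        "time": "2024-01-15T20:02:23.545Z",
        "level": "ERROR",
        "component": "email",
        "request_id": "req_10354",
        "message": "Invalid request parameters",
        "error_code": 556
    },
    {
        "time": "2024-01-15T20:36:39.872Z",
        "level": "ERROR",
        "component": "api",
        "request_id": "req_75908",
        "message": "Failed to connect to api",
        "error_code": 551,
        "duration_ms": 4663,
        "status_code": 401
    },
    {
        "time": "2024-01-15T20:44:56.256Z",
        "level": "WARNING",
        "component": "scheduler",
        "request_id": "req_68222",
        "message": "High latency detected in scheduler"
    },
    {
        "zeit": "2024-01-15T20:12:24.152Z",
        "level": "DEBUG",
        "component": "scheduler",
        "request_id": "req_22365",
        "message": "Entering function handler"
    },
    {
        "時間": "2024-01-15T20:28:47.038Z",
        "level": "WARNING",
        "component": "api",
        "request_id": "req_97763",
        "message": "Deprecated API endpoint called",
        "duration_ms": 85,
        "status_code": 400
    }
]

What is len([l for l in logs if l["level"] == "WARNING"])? 2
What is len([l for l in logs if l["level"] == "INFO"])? 0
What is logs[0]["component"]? "analytics"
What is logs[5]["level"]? "WARNING"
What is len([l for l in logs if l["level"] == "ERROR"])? 2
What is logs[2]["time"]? "2024-01-15T20:36:39.872Z"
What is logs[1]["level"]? "ERROR"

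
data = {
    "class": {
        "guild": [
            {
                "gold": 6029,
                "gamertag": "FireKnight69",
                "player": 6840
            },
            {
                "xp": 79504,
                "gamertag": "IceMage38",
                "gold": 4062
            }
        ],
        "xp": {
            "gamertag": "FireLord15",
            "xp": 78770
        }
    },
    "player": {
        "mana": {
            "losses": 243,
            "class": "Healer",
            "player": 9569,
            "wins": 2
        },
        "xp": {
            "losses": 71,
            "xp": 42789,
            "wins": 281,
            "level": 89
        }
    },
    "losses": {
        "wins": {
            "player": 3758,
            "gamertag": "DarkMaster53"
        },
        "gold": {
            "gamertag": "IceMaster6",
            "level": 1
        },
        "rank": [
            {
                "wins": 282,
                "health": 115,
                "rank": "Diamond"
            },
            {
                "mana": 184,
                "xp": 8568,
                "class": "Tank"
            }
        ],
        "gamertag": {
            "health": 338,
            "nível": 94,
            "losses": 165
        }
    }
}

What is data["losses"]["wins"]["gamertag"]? "DarkMaster53"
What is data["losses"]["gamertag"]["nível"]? 94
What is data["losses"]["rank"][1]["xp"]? 8568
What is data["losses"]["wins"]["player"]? 3758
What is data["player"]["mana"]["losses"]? 243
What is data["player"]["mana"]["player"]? 9569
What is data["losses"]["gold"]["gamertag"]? "IceMaster6"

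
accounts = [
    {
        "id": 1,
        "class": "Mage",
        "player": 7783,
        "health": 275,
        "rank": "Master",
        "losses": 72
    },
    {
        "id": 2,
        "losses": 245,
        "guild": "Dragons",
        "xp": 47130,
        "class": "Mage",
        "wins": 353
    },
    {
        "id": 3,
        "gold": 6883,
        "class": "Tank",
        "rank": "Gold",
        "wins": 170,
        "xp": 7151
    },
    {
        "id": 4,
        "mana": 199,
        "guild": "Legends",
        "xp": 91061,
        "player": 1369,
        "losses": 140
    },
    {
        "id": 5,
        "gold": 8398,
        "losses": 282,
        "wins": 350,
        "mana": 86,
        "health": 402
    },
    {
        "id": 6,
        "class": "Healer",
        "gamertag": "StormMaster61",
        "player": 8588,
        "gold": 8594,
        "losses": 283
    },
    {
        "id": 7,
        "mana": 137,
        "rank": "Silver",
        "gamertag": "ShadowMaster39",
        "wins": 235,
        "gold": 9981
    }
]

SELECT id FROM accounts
[1, 2, 3, 4, 5, 6, 7]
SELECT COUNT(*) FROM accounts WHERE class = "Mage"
2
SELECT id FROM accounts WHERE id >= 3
[3, 4, 5, 6, 7]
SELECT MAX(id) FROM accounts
7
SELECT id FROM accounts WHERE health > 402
[]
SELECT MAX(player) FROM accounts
8588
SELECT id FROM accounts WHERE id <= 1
[1]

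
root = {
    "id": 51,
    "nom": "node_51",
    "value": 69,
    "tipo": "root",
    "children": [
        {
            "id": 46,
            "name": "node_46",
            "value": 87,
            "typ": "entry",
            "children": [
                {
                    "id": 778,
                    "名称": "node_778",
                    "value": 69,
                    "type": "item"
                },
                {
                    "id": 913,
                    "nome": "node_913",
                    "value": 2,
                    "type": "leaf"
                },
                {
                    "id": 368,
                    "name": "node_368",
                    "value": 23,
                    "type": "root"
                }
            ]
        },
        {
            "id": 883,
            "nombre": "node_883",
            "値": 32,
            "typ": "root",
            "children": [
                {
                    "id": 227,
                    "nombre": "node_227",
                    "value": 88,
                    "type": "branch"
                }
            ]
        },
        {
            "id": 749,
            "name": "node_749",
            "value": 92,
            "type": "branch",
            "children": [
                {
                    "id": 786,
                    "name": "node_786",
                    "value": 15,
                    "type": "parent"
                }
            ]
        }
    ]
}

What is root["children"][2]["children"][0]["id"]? 786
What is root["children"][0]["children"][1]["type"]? "leaf"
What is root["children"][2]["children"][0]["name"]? "node_786"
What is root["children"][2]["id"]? 749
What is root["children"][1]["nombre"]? "node_883"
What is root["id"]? 51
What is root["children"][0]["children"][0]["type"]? "item"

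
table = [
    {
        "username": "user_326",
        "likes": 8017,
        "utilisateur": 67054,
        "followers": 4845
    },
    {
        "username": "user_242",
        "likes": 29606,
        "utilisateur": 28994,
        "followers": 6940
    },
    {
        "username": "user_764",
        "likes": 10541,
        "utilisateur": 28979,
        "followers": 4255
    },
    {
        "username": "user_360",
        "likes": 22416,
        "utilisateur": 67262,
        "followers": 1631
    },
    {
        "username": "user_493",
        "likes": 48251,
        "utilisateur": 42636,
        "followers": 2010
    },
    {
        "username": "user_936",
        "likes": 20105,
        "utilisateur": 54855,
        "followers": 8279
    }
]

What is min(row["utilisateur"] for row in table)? 28979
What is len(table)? 6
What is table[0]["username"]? "user_326"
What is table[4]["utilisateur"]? 42636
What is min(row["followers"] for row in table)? 1631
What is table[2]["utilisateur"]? 28979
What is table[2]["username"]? "user_764"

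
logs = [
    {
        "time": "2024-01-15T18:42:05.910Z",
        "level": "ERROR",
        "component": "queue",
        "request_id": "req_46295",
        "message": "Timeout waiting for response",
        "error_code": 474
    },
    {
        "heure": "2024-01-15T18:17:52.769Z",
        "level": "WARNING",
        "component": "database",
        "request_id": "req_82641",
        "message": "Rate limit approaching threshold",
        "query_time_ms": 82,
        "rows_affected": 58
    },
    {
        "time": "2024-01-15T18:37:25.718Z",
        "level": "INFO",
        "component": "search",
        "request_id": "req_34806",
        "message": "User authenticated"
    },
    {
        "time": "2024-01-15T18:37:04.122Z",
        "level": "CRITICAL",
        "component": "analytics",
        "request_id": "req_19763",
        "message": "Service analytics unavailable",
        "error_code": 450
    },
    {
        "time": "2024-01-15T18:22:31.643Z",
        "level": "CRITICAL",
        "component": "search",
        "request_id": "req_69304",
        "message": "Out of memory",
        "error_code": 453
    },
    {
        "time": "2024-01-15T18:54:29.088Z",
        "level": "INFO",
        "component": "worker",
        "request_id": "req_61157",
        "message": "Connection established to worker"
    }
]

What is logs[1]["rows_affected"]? 58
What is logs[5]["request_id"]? "req_61157"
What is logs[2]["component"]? "search"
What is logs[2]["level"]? "INFO"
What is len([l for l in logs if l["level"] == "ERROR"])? 1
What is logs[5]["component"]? "worker"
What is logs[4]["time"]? "2024-01-15T18:22:31.643Z"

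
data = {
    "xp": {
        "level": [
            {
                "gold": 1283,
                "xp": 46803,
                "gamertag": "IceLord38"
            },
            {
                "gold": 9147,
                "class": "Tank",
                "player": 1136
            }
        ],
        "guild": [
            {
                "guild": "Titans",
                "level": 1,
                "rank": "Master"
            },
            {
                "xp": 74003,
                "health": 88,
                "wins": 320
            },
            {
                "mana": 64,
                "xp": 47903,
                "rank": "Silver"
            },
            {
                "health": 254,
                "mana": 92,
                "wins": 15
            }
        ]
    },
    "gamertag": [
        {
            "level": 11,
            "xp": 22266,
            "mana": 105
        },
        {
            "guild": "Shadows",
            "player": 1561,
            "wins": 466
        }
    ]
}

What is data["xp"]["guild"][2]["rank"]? "Silver"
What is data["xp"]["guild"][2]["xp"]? 47903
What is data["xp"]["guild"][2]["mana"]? 64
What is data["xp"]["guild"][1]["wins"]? 320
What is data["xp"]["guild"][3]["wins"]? 15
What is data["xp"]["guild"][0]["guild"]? "Titans"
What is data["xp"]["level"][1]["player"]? 1136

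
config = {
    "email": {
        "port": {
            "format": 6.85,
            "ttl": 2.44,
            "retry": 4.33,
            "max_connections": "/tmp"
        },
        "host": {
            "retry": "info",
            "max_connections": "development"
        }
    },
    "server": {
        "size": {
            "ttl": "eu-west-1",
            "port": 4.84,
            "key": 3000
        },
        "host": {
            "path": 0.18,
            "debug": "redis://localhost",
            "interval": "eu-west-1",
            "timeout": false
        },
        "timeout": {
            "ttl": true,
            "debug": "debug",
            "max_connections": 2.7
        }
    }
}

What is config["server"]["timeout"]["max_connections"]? 2.7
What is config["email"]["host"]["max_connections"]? "development"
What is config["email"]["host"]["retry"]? "info"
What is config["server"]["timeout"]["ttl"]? True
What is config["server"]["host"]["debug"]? "redis://localhost"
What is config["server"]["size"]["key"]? 3000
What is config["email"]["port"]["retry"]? 4.33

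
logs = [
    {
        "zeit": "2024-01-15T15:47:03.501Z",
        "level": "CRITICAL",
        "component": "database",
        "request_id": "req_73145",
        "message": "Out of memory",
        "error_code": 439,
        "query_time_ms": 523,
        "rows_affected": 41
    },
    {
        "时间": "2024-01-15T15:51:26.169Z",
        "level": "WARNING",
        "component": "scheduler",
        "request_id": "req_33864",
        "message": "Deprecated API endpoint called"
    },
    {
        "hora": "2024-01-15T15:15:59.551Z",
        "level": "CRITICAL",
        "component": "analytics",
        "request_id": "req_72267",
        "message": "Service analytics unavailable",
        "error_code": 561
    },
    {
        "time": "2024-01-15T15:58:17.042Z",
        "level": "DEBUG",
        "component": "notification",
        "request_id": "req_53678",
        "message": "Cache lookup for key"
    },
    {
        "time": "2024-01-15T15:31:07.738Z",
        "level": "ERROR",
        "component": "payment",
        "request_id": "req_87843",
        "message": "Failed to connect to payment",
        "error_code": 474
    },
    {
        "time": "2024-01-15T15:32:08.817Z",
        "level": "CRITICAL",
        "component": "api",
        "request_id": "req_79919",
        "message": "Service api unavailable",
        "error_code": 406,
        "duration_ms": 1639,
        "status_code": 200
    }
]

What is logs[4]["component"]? "payment"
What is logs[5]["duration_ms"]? 1639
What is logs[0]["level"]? "CRITICAL"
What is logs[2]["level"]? "CRITICAL"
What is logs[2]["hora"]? "2024-01-15T15:15:59.551Z"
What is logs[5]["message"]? "Service api unavailable"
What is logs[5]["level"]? "CRITICAL"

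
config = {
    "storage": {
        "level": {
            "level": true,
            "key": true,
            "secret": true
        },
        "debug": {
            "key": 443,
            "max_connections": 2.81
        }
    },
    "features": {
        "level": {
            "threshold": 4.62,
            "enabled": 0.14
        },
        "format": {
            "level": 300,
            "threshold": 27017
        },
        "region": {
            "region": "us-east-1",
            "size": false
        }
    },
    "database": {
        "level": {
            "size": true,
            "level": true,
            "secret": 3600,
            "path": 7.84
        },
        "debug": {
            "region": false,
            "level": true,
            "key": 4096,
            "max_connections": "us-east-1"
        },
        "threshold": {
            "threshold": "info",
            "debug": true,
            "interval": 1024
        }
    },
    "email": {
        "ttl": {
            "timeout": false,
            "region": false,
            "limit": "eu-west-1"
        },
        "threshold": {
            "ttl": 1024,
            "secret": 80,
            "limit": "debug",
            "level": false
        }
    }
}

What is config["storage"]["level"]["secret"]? True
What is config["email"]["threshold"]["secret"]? 80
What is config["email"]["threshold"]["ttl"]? 1024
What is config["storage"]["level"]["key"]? True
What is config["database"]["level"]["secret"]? 3600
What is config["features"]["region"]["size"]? False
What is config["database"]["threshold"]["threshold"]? "info"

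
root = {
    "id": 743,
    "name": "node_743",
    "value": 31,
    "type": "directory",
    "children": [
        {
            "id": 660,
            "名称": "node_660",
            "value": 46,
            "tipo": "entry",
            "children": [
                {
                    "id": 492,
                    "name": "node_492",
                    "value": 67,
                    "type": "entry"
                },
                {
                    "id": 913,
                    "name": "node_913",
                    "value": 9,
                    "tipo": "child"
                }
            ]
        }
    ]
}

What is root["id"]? 743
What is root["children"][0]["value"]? 46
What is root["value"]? 31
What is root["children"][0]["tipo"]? "entry"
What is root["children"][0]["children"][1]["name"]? "node_913"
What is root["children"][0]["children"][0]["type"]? "entry"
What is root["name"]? "node_743"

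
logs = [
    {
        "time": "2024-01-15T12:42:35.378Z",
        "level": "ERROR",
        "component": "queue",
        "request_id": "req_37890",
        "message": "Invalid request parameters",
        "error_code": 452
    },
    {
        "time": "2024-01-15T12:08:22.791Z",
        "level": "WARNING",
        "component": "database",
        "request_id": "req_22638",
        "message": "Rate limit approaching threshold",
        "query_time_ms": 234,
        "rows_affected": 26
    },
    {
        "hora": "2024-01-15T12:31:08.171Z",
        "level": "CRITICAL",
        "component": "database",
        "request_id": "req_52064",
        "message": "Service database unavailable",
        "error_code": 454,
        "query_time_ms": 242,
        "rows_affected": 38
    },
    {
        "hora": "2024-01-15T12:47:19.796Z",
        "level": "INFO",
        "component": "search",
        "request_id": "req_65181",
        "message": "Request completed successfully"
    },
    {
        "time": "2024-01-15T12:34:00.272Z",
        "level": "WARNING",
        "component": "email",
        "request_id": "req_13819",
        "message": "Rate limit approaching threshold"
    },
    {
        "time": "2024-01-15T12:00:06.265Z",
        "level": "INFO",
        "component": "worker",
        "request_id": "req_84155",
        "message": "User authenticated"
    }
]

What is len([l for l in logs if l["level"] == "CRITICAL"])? 1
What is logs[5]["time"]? "2024-01-15T12:00:06.265Z"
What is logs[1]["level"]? "WARNING"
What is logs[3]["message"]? "Request completed successfully"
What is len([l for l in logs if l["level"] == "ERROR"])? 1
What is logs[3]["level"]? "INFO"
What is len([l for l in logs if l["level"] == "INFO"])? 2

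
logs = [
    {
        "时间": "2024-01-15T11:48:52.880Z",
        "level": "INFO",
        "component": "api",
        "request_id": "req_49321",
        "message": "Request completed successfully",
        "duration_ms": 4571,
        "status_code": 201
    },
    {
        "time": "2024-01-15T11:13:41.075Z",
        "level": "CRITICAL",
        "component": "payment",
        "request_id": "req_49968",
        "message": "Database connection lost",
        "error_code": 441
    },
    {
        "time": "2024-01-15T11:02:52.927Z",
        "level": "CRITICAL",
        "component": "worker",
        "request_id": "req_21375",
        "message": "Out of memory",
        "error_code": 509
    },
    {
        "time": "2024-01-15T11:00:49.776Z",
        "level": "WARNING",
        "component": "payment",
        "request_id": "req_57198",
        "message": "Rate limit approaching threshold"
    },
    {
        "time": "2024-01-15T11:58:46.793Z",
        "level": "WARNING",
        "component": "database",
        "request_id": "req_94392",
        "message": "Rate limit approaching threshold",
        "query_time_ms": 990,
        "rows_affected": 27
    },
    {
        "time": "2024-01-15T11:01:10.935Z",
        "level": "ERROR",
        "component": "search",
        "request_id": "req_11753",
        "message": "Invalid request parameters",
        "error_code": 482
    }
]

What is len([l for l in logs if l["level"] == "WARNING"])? 2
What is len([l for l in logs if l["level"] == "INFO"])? 1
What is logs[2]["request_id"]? "req_21375"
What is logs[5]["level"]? "ERROR"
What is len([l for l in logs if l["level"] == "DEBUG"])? 0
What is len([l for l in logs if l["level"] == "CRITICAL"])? 2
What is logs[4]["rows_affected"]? 27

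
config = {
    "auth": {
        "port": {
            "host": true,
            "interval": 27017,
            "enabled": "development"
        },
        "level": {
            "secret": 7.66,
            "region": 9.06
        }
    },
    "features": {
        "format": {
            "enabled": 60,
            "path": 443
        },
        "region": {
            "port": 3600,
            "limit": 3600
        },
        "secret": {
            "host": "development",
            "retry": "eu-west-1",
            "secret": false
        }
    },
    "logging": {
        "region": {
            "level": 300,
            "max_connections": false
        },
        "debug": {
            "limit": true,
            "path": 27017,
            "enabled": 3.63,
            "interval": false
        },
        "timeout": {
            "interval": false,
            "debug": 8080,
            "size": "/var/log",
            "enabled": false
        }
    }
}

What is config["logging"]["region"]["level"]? 300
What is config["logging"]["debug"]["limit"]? True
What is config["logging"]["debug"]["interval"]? False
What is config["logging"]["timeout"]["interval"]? False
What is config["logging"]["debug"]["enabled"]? 3.63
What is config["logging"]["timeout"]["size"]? "/var/log"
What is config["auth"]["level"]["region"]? 9.06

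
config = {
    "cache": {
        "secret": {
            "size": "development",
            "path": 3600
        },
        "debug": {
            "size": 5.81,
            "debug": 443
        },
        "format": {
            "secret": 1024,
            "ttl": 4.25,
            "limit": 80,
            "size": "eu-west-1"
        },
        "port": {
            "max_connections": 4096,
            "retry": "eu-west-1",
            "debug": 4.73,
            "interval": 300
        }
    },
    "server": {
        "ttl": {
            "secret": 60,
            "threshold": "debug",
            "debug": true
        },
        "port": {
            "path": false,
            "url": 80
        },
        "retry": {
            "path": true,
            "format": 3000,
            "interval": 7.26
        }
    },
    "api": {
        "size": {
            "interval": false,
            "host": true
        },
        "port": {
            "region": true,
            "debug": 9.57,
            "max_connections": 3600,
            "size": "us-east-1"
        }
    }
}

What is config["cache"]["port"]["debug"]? 4.73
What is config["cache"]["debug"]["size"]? 5.81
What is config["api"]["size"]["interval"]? False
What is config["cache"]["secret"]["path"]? 3600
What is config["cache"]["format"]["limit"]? 80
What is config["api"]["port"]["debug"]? 9.57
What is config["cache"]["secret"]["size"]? "development"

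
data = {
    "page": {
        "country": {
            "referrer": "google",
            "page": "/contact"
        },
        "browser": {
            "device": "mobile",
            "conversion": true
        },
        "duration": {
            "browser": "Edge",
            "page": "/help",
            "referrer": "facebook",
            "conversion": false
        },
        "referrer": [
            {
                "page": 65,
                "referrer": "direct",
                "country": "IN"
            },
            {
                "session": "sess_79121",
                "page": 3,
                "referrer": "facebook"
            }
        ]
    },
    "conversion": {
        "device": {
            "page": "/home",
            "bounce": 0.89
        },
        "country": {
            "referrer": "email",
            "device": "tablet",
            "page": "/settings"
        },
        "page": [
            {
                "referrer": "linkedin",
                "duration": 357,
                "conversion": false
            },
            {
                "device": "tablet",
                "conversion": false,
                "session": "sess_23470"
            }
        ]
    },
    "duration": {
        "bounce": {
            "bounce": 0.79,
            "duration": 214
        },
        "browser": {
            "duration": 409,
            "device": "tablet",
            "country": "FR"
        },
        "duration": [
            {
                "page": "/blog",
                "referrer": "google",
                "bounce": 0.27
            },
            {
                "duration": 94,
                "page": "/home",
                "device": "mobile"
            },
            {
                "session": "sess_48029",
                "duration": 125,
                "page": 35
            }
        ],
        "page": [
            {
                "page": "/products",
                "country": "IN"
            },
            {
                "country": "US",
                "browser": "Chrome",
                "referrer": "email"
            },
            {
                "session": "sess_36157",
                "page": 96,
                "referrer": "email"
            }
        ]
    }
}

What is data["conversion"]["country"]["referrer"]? "email"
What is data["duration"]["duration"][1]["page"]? "/home"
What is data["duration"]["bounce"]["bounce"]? 0.79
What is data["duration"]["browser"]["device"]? "tablet"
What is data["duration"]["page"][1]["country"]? "US"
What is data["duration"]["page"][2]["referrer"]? "email"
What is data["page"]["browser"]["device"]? "mobile"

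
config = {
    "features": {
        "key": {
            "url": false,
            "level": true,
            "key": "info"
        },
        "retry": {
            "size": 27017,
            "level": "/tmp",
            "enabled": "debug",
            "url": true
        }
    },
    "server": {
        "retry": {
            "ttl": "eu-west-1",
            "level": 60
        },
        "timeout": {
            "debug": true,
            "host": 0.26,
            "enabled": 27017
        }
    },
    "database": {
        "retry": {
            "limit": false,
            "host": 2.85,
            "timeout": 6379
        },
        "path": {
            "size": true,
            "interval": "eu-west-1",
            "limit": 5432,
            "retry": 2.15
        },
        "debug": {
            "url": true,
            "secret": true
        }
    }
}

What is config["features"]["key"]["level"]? True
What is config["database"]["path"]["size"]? True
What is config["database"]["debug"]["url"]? True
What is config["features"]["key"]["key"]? "info"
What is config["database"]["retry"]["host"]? 2.85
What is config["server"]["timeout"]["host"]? 0.26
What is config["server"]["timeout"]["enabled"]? 27017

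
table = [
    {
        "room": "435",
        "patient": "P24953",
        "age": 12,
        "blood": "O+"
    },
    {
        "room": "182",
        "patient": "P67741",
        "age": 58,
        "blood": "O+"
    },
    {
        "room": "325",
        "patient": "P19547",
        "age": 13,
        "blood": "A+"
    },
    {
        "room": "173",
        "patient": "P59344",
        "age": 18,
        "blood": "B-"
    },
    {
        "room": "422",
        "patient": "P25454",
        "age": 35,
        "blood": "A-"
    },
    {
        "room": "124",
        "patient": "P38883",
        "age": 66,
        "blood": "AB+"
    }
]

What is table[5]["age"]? 66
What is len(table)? 6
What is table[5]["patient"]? "P38883"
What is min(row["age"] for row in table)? 12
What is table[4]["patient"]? "P25454"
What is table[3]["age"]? 18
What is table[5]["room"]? "124"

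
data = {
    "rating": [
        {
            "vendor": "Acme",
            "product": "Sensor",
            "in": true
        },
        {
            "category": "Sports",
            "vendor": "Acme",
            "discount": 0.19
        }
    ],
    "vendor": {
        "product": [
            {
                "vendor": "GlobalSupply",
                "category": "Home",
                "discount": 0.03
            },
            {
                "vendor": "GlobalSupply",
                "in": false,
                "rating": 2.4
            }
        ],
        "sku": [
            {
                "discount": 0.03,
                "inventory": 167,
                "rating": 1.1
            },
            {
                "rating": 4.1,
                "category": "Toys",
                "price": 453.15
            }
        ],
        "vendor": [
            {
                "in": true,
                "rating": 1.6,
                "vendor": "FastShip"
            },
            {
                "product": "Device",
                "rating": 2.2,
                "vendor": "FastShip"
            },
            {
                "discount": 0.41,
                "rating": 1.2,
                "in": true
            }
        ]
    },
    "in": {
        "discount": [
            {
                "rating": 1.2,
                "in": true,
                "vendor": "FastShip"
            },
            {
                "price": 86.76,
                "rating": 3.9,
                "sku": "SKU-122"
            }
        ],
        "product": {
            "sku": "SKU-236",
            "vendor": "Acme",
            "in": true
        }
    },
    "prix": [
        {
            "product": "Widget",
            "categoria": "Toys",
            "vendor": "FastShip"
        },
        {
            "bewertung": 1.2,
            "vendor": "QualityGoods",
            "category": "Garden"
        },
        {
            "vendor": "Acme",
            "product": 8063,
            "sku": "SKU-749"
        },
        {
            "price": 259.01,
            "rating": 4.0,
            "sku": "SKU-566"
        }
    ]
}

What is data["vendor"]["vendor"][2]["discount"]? 0.41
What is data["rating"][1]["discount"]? 0.19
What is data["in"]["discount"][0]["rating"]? 1.2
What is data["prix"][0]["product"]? "Widget"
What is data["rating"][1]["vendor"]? "Acme"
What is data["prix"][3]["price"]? 259.01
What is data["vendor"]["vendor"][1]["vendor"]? "FastShip"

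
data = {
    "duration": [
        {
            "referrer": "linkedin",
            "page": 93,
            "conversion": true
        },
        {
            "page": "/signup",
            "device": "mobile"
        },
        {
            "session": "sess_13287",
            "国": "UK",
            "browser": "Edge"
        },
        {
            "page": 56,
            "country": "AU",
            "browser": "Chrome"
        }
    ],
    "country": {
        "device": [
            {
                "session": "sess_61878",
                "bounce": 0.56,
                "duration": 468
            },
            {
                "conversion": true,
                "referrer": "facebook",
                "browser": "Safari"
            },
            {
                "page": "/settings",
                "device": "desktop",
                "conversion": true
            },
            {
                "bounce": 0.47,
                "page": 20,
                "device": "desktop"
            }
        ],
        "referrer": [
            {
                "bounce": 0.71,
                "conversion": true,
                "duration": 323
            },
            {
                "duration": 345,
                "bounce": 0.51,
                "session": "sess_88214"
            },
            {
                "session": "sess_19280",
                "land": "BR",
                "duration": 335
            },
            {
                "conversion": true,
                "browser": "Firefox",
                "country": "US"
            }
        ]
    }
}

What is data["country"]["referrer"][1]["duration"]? 345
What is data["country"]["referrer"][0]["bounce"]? 0.71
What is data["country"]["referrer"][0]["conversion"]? True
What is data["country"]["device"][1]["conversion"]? True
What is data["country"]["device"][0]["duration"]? 468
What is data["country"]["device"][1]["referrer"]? "facebook"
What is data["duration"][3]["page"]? 56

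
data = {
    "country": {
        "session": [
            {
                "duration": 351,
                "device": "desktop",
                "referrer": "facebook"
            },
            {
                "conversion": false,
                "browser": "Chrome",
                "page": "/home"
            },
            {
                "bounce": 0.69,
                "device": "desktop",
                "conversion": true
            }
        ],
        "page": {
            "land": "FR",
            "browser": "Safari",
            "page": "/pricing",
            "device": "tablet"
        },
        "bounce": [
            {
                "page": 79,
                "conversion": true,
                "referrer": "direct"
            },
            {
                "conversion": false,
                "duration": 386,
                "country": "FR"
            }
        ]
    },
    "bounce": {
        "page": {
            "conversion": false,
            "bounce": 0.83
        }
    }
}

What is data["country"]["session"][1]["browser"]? "Chrome"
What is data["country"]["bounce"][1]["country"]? "FR"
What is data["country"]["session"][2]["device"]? "desktop"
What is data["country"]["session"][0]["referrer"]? "facebook"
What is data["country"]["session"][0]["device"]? "desktop"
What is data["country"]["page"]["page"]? "/pricing"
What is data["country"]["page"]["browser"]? "Safari"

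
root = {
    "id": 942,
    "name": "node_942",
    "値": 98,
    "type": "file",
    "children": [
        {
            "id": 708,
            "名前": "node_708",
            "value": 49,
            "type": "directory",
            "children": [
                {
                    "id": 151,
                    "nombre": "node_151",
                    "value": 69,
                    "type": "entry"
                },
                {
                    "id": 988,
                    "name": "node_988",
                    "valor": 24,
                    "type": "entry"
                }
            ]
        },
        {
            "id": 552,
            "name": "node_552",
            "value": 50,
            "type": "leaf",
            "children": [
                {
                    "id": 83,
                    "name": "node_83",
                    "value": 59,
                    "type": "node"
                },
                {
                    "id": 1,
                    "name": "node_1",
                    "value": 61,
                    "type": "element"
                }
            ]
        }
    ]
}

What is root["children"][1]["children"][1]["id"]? 1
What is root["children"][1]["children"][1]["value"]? 61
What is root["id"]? 942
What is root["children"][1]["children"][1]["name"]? "node_1"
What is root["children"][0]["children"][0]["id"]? 151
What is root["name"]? "node_942"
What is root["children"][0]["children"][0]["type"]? "entry"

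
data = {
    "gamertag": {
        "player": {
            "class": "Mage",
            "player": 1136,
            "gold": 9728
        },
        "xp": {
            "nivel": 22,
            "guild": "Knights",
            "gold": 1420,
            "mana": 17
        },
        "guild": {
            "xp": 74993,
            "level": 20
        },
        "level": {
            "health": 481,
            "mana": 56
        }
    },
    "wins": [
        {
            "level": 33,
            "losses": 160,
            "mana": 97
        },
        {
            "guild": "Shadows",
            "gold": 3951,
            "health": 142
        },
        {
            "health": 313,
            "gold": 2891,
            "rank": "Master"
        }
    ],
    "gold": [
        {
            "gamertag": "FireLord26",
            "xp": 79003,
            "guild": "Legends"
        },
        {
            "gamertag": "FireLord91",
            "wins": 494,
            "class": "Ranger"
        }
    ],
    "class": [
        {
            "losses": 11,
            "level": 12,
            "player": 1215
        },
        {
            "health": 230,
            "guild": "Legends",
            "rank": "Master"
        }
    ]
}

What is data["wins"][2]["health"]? 313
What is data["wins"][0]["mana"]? 97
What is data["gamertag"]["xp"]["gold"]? 1420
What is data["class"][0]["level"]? 12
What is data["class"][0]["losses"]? 11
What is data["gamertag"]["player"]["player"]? 1136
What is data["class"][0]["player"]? 1215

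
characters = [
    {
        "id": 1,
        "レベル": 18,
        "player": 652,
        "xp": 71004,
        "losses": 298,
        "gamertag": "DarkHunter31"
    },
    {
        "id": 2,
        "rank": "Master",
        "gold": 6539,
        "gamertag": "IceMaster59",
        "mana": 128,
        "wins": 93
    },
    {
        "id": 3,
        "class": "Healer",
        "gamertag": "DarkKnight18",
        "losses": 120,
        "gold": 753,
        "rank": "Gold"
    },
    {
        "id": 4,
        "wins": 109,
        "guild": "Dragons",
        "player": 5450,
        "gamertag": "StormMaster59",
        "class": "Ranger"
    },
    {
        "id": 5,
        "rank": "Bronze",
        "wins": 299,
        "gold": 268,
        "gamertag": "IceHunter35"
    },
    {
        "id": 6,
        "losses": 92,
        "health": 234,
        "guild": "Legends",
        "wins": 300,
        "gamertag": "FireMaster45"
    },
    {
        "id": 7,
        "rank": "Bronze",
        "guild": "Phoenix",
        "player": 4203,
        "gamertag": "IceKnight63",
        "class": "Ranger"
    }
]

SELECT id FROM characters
[1, 2, 3, 4, 5, 6, 7]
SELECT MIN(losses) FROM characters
92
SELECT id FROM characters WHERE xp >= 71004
[1]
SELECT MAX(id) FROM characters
7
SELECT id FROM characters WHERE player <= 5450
[1, 4, 7]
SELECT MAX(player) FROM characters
5450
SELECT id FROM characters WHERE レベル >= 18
[1]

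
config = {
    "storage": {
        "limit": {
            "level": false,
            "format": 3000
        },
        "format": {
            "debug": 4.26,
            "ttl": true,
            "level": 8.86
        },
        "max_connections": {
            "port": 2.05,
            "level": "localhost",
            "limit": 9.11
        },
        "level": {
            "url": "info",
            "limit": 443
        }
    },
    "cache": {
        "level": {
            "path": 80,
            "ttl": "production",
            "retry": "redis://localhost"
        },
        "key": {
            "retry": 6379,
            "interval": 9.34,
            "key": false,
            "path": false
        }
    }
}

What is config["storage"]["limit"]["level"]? False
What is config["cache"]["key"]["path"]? False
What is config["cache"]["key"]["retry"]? 6379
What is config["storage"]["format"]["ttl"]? True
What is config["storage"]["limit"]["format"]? 3000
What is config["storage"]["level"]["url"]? "info"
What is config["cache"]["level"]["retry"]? "redis://localhost"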